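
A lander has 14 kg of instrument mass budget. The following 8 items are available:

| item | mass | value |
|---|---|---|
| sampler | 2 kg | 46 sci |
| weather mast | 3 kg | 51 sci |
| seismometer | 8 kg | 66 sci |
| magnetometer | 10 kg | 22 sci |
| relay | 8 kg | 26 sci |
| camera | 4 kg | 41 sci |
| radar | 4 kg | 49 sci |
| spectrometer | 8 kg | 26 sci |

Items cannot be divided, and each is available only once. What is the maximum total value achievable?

187 sci

Check high-value combinations within 14 kg:
- sampler+weather mast+camera+radar: mass 2+3+4+4=13, value 46+51+41+49=187
- sampler+weather mast+seismometer: mass 2+3+8=13, value 46+51+66=163
- sampler+seismometer+radar: mass 2+8+4=14, value 46+66+49=161
- sampler+seismometer+camera: mass 2+8+4=14, value 46+66+41=153
- sampler+weather mast+radar: mass 2+3+4=9, value 46+51+49=146
Best: 187 sci.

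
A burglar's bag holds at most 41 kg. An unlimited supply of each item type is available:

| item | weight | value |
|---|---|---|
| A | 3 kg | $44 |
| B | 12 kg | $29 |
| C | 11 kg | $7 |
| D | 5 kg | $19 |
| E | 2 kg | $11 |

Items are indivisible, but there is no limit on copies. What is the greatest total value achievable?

$583

Best value-per-unit is A at 44/3; filling with it alone gives 13×44 = 572.
Optimal mix: 13×A + 1×E → weight 41, value 583.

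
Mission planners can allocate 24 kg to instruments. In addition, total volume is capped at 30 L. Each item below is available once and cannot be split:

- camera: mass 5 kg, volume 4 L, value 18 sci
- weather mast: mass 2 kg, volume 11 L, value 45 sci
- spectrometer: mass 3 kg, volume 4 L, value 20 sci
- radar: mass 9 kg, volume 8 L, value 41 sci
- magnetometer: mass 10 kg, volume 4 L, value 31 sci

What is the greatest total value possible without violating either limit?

137 sci

Feasible sets respecting both limits:
- weather mast+spectrometer+radar+magnetometer: mass 24, volume 27, value 137
- camera+weather mast+spectrometer+radar: mass 19, volume 27, value 124
- weather mast+radar+magnetometer: mass 21, volume 23, value 117
- camera+weather mast+spectrometer+magnetometer: mass 20, volume 23, value 114
Best: 137 sci.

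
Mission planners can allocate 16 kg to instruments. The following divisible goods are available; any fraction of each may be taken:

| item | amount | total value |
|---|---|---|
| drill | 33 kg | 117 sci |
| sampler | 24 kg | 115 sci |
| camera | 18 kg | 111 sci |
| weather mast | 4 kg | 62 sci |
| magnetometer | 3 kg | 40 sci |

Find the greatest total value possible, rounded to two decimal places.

Take in order of value per unit:
- weather mast (62/4 per unit): all 4 → value 62, running total 62.00
- magnetometer (40/3 per unit): all 3 → value 40, running total 102.00
- camera (111/18 per unit): 9 of 18 → value 9×111/18 = 55.5000, running total 157.50
Total 157.50.

157.50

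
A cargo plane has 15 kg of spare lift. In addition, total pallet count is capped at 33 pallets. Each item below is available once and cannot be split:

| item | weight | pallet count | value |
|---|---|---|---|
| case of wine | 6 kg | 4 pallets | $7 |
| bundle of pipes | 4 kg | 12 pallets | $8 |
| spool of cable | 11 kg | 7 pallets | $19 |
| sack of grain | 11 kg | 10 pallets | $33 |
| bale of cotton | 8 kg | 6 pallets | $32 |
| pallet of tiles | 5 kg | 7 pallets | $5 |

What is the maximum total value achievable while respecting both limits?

Feasible sets respecting both limits:
- bundle of pipes+sack of grain: weight 15, pallet count 22, value 41
- bundle of pipes+bale of cotton: weight 12, pallet count 18, value 40
- case of wine+bale of cotton: weight 14, pallet count 10, value 39
- bale of cotton+pallet of tiles: weight 13, pallet count 13, value 37
Best: $41.

$41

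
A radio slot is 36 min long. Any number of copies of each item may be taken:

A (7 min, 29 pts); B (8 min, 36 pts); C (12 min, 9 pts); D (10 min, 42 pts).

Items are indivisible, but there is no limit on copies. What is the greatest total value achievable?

Best value-per-unit is B at 36/8; filling with it alone gives 4×36 = 144.
Optimal mix: 2×B + 2×D → duration 36, value 156.

156 pts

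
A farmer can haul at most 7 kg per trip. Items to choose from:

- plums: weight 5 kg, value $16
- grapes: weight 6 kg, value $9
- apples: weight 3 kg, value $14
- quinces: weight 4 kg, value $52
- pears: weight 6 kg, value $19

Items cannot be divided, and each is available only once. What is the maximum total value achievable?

$66

Check high-value combinations within 7 kg:
- apples+quinces: weight 3+4=7, value 14+52=66
- quinces: weight 4, value 52
- pears: weight 6, value 19
- plums: weight 5, value 16
- apples: weight 3, value 14
Best: $66.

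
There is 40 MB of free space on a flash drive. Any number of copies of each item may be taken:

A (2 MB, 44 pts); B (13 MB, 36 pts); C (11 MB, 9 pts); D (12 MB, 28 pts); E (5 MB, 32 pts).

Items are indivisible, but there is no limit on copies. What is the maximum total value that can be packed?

Best value-per-unit is A at 44/2, and filling with it alone uses size 20×2=40. No mix of the others beats 20×44 = 880.

880 pts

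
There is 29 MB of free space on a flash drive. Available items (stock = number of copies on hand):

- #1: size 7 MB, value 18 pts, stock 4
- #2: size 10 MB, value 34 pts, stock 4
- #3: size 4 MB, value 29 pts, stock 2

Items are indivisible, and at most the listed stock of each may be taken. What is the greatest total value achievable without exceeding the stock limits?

126 pts

Top feasible selections:
- 2×#2 + 2×#3: size 28, value 126
- 3×#1 + 2×#3: size 29, value 112
Best: 126 pts.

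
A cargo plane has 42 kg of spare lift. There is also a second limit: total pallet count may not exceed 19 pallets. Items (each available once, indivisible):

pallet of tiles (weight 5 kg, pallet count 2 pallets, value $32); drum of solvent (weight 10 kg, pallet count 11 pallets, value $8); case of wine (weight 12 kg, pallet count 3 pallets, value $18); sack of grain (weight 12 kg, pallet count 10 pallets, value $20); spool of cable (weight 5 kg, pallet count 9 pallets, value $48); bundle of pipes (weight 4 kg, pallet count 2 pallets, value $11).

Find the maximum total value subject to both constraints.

$109

Feasible sets respecting both limits:
- pallet of tiles+case of wine+spool of cable+bundle of pipes: weight 26, pallet count 16, value 109
- pallet of tiles+case of wine+spool of cable: weight 22, pallet count 14, value 98
- pallet of tiles+spool of cable+bundle of pipes: weight 14, pallet count 13, value 91
- pallet of tiles+case of wine+sack of grain+bundle of pipes: weight 33, pallet count 17, value 81
Best: $109.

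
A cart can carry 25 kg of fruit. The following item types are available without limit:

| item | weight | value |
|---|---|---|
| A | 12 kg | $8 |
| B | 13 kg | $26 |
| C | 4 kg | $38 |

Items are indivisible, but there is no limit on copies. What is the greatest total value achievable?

Best value-per-unit is C at 38/4, and filling with it alone uses weight 6×4=24. No mix of the others beats 6×38 = 228.

$228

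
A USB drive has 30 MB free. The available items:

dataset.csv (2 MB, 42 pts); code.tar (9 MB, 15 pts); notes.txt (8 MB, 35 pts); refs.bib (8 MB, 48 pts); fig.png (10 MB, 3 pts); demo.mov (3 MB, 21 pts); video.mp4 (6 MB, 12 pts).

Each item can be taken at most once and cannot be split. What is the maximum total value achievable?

161 pts

Check high-value combinations within 30 MB:
- dataset.csv+code.tar+notes.txt+refs.bib+demo.mov: size 2+9+8+8+3=30, value 42+15+35+48+21=161
- dataset.csv+notes.txt+refs.bib+demo.mov+video.mp4: size 2+8+8+3+6=27, value 42+35+48+21+12=158
- dataset.csv+notes.txt+refs.bib+demo.mov: size 2+8+8+3=21, value 42+35+48+21=146
- dataset.csv+code.tar+notes.txt+refs.bib: size 2+9+8+8=27, value 42+15+35+48=140
Best: 161 pts.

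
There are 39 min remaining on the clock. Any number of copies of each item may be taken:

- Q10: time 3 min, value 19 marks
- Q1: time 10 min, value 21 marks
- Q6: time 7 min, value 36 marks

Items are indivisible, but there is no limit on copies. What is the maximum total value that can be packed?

247 marks

Best value-per-unit is Q10 at 19/3, and filling with it alone uses time 13×3=39. No mix of the others beats 13×19 = 247.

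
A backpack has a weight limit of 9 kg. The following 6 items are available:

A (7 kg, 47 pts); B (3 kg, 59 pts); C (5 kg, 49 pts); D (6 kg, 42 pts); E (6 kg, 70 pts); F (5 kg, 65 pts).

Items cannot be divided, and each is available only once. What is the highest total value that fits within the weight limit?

Check high-value combinations within 9 kg:
- B+E: weight 3+6=9, value 59+70=129
- B+F: weight 3+5=8, value 59+65=124
- B+C: weight 3+5=8, value 59+49=108
Best: 129 pts.

129 pts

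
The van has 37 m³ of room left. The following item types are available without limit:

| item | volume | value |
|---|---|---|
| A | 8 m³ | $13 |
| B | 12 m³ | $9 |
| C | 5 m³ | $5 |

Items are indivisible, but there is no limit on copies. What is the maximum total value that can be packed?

$57

Best value-per-unit is A at 13/8; filling with it alone gives 4×13 = 52.
Optimal mix: 4×A + 1×C → volume 37, value 57.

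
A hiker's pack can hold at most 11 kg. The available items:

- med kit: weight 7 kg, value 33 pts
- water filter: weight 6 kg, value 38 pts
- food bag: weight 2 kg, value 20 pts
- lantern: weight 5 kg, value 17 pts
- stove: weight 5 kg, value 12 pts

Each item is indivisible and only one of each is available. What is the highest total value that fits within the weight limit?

Check high-value combinations within 11 kg:
- water filter+food bag: weight 6+2=8, value 38+20=58
- water filter+lantern: weight 6+5=11, value 38+17=55
- med kit+food bag: weight 7+2=9, value 33+20=53
- water filter+stove: weight 6+5=11, value 38+12=50
- water filter: weight 6, value 38
Best: 58 pts.

58 pts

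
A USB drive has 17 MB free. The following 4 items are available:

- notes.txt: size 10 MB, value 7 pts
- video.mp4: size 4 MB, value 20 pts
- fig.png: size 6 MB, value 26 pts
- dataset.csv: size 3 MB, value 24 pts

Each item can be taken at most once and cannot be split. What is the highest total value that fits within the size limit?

Check high-value combinations within 17 MB:
- video.mp4+fig.png+dataset.csv: size 4+6+3=13, value 20+26+24=70
- notes.txt+video.mp4+dataset.csv: size 10+4+3=17, value 7+20+24=51
- fig.png+dataset.csv: size 6+3=9, value 26+24=50
- video.mp4+fig.png: size 4+6=10, value 20+26=46
- video.mp4+dataset.csv: size 4+3=7, value 20+24=44
Best: 70 pts.

70 pts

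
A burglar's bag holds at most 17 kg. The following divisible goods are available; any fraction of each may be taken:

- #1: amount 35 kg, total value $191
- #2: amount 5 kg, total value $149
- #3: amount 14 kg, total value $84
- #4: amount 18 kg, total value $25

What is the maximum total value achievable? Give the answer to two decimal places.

Take in order of value per unit:
- #2 (149/5 per unit): all 5 → value 149, running total 149.00
- #3 (84/14 per unit): 12 of 14 → value 12×84/14 = 72.0000, running total 221.00
Total 221.00.

221.00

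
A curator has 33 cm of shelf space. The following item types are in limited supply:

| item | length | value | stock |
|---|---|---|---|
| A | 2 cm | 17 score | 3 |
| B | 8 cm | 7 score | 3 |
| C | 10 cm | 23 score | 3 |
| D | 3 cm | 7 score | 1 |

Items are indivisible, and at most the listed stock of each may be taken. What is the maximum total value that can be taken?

104 score

Best selections within length 33 and stock limits:
- 3×A + 2×C + 1×D: length 29, value 104
- 3×A + 2×C: length 26, value 97
- 3×A + 1×B + 1×C + 1×D: length 27, value 88
- 3×A + 2×B + 1×C: length 32, value 88
Best: 104 score.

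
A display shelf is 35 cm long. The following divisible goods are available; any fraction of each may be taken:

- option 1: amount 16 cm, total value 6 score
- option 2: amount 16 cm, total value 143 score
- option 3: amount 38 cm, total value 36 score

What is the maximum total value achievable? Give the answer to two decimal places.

161.00

Take in order of value per unit:
- option 2 (143/16 per unit): all 16 → value 143, running total 143.00
- option 3 (36/38 per unit): 19 of 38 → value 19×36/38 = 18.0000, running total 161.00
Total 161.00.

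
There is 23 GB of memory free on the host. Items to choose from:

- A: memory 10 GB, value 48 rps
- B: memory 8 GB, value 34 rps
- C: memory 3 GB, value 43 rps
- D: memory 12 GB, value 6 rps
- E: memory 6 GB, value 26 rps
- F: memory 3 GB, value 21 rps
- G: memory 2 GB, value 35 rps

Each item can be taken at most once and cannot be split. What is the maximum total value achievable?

160 rps

This is a 0/1 knapsack; check combinations near the capacity.
- A+B+C+G: memory 10+8+3+2=23, value 48+34+43+35=160
- B+C+E+F+G: memory 8+3+6+3+2=22, value 34+43+26+21+35=159
- A+C+E+G: memory 10+3+6+2=21, value 48+43+26+35=152
- A+C+F+G: memory 10+3+3+2=18, value 48+43+21+35=147
Best: 160 rps.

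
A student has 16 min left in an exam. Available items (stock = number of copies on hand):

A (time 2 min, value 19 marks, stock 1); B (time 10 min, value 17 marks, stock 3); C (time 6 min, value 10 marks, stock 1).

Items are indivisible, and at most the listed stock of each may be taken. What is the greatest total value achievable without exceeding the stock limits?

36 marks

Best selections within time 16 and stock limits:
- 1×A + 1×B: time 12, value 36
- 1×A + 1×C: time 8, value 29
- 1×B + 1×C: time 16, value 27
Best: 36 marks.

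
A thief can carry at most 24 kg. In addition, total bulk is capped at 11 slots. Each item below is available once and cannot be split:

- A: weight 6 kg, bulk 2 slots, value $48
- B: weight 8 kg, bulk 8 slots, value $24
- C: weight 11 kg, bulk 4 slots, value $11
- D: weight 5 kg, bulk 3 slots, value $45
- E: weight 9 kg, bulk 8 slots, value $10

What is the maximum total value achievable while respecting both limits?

Feasible sets respecting both limits:
- A+C+D: weight 22, bulk 9, value 104
- A+D: weight 11, bulk 5, value 93
- A+B: weight 14, bulk 10, value 72
Best: $104.

$104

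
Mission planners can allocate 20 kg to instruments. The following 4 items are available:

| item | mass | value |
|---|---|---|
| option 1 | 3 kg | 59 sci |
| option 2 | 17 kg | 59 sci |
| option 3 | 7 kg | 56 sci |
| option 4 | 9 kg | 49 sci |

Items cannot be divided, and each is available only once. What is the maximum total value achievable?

Check high-value combinations within 20 kg:
- option 1+option 3+option 4: mass 3+7+9=19, value 59+56+49=164
- option 1+option 2: mass 3+17=20, value 59+59=118
- option 1+option 3: mass 3+7=10, value 59+56=115
Best: 164 sci.

164 sci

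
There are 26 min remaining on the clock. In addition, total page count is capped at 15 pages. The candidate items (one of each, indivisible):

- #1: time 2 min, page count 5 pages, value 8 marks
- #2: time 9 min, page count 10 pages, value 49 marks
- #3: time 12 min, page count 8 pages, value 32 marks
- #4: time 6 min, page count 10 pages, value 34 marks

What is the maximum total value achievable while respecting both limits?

57 marks

Feasible sets respecting both limits:
- #1+#2: time 11, page count 15, value 57
- #2: time 9, page count 10, value 49
- #1+#4: time 8, page count 15, value 42
Best: 57 marks.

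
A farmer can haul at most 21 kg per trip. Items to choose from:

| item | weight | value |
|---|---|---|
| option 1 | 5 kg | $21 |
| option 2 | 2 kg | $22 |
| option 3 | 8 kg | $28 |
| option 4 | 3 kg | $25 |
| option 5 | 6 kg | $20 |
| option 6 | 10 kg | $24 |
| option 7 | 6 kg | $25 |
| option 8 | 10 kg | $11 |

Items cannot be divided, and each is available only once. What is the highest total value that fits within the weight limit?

$100

Check high-value combinations within 21 kg:
- option 2+option 3+option 4+option 7: weight 2+8+3+6=19, value 22+28+25+25=100
- option 1+option 2+option 3+option 4: weight 5+2+8+3=18, value 21+22+28+25=96
- option 1+option 2+option 3+option 7: weight 5+2+8+6=21, value 21+22+28+25=96
Best: $100.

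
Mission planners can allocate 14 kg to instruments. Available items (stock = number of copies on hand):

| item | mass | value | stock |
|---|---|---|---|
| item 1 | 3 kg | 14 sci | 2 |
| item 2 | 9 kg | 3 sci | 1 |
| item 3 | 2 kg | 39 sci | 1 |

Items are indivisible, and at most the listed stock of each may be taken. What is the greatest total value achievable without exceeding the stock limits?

Best selections within mass 14 and stock limits:
- 2×item 1 + 1×item 3: mass 8, value 67
- 1×item 1 + 1×item 2 + 1×item 3: mass 14, value 56
- 1×item 1 + 1×item 3: mass 5, value 53
Best: 67 sci.

67 sci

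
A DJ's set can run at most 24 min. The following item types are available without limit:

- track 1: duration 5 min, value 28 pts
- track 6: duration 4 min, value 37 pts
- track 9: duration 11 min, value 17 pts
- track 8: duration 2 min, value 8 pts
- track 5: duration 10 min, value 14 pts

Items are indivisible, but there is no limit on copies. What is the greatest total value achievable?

Best value-per-unit is track 6 at 37/4, and filling with it alone uses duration 6×4=24. No mix of the others beats 6×37 = 222.

222 pts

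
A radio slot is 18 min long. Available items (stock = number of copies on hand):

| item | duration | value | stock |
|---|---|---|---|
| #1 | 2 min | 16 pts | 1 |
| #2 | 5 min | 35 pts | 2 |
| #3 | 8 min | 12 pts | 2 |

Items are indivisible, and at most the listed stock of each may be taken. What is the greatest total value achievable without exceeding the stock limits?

Top feasible selections:
- 1×#1 + 2×#2: duration 12, value 86
- 2×#2 + 1×#3: duration 18, value 82
- 2×#2: duration 10, value 70
- 1×#1 + 1×#2 + 1×#3: duration 15, value 63
Best: 86 pts.

86 pts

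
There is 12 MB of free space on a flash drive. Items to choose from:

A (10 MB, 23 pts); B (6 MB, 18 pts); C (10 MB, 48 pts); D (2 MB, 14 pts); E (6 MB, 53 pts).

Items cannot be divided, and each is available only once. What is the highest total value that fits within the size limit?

Check high-value combinations within 12 MB:
- B+E: size 6+6=12, value 18+53=71
- D+E: size 2+6=8, value 14+53=67
- C+D: size 10+2=12, value 48+14=62
Best: 71 pts.

71 pts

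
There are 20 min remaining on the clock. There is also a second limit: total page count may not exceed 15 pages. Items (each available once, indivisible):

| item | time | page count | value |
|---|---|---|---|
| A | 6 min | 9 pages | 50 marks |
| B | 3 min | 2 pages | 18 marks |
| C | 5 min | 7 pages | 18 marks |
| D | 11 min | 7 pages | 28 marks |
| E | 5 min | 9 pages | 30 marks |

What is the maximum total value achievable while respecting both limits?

68 marks

Feasible sets respecting both limits:
- A+B: time 9, page count 11, value 68
- A: time 6, page count 9, value 50
- B+E: time 8, page count 11, value 48
Best: 68 marks.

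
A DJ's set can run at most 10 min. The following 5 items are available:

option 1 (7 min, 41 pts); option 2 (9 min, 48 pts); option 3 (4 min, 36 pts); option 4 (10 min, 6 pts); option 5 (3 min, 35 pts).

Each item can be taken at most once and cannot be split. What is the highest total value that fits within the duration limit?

Check high-value combinations within 10 min:
- option 1+option 5: duration 7+3=10, value 41+35=76
- option 3+option 5: duration 4+3=7, value 36+35=71
- option 2: duration 9, value 48
Best: 76 pts.

76 pts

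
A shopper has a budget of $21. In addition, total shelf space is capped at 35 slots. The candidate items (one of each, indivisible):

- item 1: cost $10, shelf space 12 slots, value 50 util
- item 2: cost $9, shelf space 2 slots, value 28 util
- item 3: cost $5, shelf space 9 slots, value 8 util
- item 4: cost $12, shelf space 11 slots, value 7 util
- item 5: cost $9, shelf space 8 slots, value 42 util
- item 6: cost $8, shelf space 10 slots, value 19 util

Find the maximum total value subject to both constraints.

92 util

Feasible sets respecting both limits:
- item 1+item 5: cost 19, shelf space 20, value 92
- item 1+item 2: cost 19, shelf space 14, value 78
- item 2+item 5: cost 18, shelf space 10, value 70
Best: 92 util.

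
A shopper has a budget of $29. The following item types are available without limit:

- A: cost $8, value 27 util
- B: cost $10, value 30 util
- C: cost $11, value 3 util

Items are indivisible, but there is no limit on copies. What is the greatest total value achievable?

87 util

Best value-per-unit is A at 27/8; filling with it alone gives 3×27 = 81.
Optimal mix: 1×A + 2×B → cost 28, value 87.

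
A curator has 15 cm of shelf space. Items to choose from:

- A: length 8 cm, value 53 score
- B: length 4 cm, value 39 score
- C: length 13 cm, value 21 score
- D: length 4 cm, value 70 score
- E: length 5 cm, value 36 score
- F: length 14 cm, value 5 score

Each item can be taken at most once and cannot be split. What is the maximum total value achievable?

This is a 0/1 knapsack; check combinations near the capacity.
- B+D+E: length 4+4+5=13, value 39+70+36=145
- A+D: length 8+4=12, value 53+70=123
- B+D: length 4+4=8, value 39+70=109
Best: 145 score.

145 score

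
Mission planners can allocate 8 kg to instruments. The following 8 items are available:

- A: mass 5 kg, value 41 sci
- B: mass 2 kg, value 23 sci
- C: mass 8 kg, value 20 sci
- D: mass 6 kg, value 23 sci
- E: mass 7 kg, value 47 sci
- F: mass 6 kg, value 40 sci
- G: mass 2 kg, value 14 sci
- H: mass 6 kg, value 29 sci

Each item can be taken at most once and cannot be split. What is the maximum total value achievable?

64 sci

Check high-value combinations within 8 kg:
- A+B: mass 5+2=7, value 41+23=64
- B+F: mass 2+6=8, value 23+40=63
- A+G: mass 5+2=7, value 41+14=55
- F+G: mass 6+2=8, value 40+14=54
Best: 64 sci.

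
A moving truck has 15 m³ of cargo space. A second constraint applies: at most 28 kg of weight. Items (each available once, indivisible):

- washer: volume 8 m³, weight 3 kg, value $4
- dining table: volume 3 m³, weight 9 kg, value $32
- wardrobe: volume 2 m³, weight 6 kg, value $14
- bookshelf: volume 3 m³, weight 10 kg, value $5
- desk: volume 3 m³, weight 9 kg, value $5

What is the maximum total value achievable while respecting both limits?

Feasible sets respecting both limits:
- dining table+wardrobe+bookshelf: volume 8, weight 25, value 51
- dining table+wardrobe+desk: volume 8, weight 24, value 51
- washer+dining table+wardrobe: volume 13, weight 18, value 50
Best: $51.

$51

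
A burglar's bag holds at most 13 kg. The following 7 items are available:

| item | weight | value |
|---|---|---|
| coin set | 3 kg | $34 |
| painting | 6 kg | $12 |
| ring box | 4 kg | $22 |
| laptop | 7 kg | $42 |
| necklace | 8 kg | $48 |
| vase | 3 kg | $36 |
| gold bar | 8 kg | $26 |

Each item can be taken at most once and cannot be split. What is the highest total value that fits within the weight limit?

$112

This is a 0/1 knapsack; check combinations near the capacity.
- coin set+laptop+vase: weight 3+7+3=13, value 34+42+36=112
- coin set+ring box+vase: weight 3+4+3=10, value 34+22+36=92
- necklace+vase: weight 8+3=11, value 48+36=84
Best: $112.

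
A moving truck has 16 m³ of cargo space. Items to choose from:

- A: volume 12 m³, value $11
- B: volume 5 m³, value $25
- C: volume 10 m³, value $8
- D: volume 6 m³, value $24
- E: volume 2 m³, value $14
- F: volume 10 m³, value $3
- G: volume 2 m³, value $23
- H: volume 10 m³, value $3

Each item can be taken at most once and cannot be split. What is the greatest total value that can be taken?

$86

Check high-value combinations within 16 m³:
- B+D+E+G: volume 5+6+2+2=15, value 25+24+14+23=86
- B+D+G: volume 5+6+2=13, value 25+24+23=72
- B+D+E: volume 5+6+2=13, value 25+24+14=63
Best: $86.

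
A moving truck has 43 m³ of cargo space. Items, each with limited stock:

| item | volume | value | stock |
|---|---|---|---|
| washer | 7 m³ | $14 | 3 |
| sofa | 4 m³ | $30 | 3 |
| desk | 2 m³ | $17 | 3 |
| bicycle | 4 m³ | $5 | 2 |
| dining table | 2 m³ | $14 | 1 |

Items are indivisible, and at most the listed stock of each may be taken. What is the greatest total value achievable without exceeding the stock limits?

$197

Top feasible selections:
- 3×washer + 3×sofa + 3×desk + 1×dining table: volume 41, value 197
- 2×washer + 3×sofa + 3×desk + 2×bicycle + 1×dining table: volume 42, value 193
Best: $197.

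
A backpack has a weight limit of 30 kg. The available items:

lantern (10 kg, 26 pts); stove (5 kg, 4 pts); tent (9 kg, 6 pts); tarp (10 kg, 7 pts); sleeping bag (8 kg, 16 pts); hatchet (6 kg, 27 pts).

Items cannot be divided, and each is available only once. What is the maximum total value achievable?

73 pts

Check high-value combinations within 30 kg:
- lantern+stove+sleeping bag+hatchet: weight 10+5+8+6=29, value 26+4+16+27=73
- lantern+sleeping bag+hatchet: weight 10+8+6=24, value 26+16+27=69
- lantern+stove+tent+hatchet: weight 10+5+9+6=30, value 26+4+6+27=63
Best: 73 pts.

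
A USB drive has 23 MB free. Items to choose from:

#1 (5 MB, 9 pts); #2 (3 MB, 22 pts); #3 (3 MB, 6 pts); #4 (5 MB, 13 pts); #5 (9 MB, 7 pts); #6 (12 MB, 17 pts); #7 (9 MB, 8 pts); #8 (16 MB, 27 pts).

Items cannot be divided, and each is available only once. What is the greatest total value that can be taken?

58 pts

This is a 0/1 knapsack; check combinations near the capacity.
- #2+#3+#4+#6: size 3+3+5+12=23, value 22+6+13+17=58
- #2+#3+#8: size 3+3+16=22, value 22+6+27=55
- #1+#2+#3+#6: size 5+3+3+12=23, value 9+22+6+17=54
- #2+#4+#6: size 3+5+12=20, value 22+13+17=52
- #1+#2+#4+#7: size 5+3+5+9=22, value 9+22+13+8=52
Best: 58 pts.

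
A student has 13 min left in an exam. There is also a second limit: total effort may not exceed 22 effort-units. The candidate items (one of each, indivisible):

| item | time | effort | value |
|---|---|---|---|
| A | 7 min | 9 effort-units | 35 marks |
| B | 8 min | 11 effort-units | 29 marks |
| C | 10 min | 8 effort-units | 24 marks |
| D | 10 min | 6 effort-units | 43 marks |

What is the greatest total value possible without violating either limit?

43 marks

Feasible sets respecting both limits:
- D: time 10, effort 6, value 43
- A: time 7, effort 9, value 35
- B: time 8, effort 11, value 29
- C: time 10, effort 8, value 24
Best: 43 marks.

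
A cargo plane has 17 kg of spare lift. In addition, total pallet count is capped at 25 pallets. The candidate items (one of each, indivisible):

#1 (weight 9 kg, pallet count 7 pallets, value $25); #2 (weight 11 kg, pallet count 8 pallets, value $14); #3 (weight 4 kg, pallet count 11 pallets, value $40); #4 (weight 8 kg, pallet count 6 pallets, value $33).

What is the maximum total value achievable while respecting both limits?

$73

Feasible sets respecting both limits:
- #3+#4: weight 12, pallet count 17, value 73
- #1+#3: weight 13, pallet count 18, value 65
- #1+#4: weight 17, pallet count 13, value 58
- #2+#3: weight 15, pallet count 19, value 54
Best: $73.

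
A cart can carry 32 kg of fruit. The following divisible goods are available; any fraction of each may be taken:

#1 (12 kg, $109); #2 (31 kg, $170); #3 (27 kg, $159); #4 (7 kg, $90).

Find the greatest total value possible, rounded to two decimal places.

Take in order of value per unit:
- #4 (90/7 per unit): all 7 → value 90, running total 90.00
- #1 (109/12 per unit): all 12 → value 109, running total 199.00
- #3 (159/27 per unit): 13 of 27 → value 13×159/27 = 76.5556, running total 275.56
Total 275.56.

275.56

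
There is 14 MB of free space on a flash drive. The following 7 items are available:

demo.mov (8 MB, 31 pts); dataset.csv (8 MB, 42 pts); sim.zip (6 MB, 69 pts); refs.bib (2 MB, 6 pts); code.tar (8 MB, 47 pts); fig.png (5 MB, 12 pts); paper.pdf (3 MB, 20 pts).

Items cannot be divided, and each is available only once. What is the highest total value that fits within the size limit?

116 pts

Check high-value combinations within 14 MB:
- sim.zip+code.tar: size 6+8=14, value 69+47=116
- dataset.csv+sim.zip: size 8+6=14, value 42+69=111
- sim.zip+fig.png+paper.pdf: size 6+5+3=14, value 69+12+20=101
- demo.mov+sim.zip: size 8+6=14, value 31+69=100
Best: 116 pts.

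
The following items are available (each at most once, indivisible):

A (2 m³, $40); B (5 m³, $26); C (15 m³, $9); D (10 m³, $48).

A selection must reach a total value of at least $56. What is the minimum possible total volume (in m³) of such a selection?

Subsets with value ≥ 56, sorted by total volume:
- A+B: volume 7, value 66
- A+D: volume 12, value 88
Minimum volume: 7 m³.

7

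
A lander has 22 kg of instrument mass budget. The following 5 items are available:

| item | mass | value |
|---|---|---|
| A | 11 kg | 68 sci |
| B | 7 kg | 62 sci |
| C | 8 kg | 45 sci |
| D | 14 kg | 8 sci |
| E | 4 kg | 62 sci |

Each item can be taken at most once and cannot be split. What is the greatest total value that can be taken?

192 sci

Check high-value combinations within 22 kg:
- A+B+E: mass 11+7+4=22, value 68+62+62=192
- B+C+E: mass 7+8+4=19, value 62+45+62=169
- A+E: mass 11+4=15, value 68+62=130
Best: 192 sci.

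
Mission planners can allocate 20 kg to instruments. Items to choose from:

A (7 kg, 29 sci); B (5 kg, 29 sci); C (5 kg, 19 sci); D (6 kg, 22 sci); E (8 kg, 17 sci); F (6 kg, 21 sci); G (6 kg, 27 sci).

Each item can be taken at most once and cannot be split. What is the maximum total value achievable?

This is a 0/1 knapsack; check combinations near the capacity.
- A+B+G: mass 7+5+6=18, value 29+29+27=85
- A+B+D: mass 7+5+6=18, value 29+29+22=80
- A+B+F: mass 7+5+6=18, value 29+29+21=79
- B+D+G: mass 5+6+6=17, value 29+22+27=78
Best: 85 sci.

85 sci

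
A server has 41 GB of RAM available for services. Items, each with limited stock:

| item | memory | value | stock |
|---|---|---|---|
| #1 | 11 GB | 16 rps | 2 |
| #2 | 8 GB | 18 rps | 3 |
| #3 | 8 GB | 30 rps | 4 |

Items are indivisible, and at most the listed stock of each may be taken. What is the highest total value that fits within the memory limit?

138 rps

Best selections within memory 41 and stock limits:
- 1×#2 + 4×#3: memory 40, value 138
- 2×#2 + 3×#3: memory 40, value 126
- 4×#3: memory 32, value 120
Best: 138 rps.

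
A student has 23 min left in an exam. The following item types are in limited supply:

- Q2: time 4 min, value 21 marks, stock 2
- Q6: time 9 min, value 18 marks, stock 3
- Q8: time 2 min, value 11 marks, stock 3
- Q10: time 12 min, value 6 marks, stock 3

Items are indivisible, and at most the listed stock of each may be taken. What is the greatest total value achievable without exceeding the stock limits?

Best selections within time 23 and stock limits:
- 2×Q2 + 1×Q6 + 3×Q8: time 23, value 93
- 2×Q2 + 1×Q6 + 2×Q8: time 21, value 82
- 2×Q2 + 3×Q8: time 14, value 75
Best: 93 marks.

93 marks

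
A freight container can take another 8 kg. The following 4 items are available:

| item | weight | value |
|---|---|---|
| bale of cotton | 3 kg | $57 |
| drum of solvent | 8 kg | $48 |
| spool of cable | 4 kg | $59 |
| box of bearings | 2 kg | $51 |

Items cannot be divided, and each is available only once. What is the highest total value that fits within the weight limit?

Check high-value combinations within 8 kg:
- bale of cotton+spool of cable: weight 3+4=7, value 57+59=116
- spool of cable+box of bearings: weight 4+2=6, value 59+51=110
- bale of cotton+box of bearings: weight 3+2=5, value 57+51=108
- spool of cable: weight 4, value 59
Best: $116.

$116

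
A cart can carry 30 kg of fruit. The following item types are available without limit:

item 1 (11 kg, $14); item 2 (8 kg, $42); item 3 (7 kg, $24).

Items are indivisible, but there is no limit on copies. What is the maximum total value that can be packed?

Best value-per-unit is item 2 at 42/8; filling with it alone gives 3×42 = 126.
Optimal mix: 2×item 2 + 2×item 3 → weight 30, value 132.

$132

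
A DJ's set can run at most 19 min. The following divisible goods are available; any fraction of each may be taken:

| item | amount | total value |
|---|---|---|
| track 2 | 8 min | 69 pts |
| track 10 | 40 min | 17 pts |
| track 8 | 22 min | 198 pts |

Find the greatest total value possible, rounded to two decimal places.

171.00

Take in order of value per unit:
- track 8 (198/22 per unit): 19 of 22 → value 19×198/22 = 171.0000, running total 171.00
Total 171.00.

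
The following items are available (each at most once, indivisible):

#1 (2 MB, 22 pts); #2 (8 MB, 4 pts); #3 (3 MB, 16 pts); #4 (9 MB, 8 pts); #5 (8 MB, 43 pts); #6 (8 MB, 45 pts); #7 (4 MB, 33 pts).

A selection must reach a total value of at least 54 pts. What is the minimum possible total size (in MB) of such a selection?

6

Subsets with value ≥ 54, sorted by total size:
- #1+#7: size 6, value 55
- #1+#3+#7: size 9, value 71
Minimum size: 6 MB.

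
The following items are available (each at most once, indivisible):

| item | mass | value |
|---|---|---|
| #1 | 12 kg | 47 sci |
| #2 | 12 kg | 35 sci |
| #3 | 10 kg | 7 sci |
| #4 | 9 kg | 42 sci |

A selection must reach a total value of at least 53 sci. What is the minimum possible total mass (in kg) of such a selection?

Subsets with value ≥ 53, sorted by total mass:
- #1+#4: mass 21, value 89
- #2+#4: mass 21, value 77
- #1+#3: mass 22, value 54
Minimum mass: 21 kg.

21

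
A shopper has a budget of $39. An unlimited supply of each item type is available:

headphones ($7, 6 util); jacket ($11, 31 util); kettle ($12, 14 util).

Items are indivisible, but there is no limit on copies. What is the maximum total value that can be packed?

Best value-per-unit is jacket at 31/11, and filling with it alone uses cost 3×11=33. No mix of the others beats 3×31 = 93.

93 util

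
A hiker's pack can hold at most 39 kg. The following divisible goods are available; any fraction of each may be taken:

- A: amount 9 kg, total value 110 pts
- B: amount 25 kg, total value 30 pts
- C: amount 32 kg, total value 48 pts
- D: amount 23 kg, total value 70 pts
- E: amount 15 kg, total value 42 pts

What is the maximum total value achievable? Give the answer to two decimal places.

Take in order of value per unit:
- A (110/9 per unit): all 9 → value 110, running total 110.00
- D (70/23 per unit): all 23 → value 70, running total 180.00
- E (42/15 per unit): 7 of 15 → value 7×42/15 = 19.6000, running total 199.60
Total 199.60.

199.60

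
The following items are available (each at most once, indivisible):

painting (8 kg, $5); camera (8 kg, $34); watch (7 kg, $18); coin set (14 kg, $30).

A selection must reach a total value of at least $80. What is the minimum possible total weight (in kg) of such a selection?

29

Subsets with value ≥ 80, sorted by total weight:
- camera+watch+coin set: weight 29, value 82
- painting+camera+watch+coin set: weight 37, value 87
Minimum weight: 29 kg.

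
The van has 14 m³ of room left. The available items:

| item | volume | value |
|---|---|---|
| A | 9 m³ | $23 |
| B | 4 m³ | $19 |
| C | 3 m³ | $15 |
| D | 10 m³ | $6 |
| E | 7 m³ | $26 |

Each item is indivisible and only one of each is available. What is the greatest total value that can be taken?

$60

Check high-value combinations within 14 m³:
- B+C+E: volume 4+3+7=14, value 19+15+26=60
- B+E: volume 4+7=11, value 19+26=45
- A+B: volume 9+4=13, value 23+19=42
Best: $60.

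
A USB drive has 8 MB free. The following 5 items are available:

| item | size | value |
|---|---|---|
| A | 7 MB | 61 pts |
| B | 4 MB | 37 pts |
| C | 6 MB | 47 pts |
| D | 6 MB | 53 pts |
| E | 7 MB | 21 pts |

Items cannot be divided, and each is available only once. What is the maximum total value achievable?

This is a 0/1 knapsack; check combinations near the capacity.
- A: size 7, value 61
- D: size 6, value 53
- C: size 6, value 47
- B: size 4, value 37
- E: size 7, value 21
Best: 61 pts.

61 pts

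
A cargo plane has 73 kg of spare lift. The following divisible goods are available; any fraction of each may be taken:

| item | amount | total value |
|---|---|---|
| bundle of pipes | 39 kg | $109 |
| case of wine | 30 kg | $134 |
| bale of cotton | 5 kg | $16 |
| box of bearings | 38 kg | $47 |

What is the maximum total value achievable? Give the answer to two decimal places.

256.21

Take in order of value per unit:
- case of wine (134/30 per unit): all 30 → value 134, running total 134.00
- bale of cotton (16/5 per unit): all 5 → value 16, running total 150.00
- bundle of pipes (109/39 per unit): 38 of 39 → value 38×109/39 = 106.2051, running total 256.21
Total 256.21.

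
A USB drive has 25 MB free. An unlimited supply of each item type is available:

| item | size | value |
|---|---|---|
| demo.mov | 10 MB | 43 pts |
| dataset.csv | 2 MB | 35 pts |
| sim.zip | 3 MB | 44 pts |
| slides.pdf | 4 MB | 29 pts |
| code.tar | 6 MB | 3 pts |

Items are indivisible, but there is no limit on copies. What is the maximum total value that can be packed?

Best value-per-unit is dataset.csv at 35/2; filling with it alone gives 12×35 = 420.
Optimal mix: 11×dataset.csv + 1×sim.zip → size 25, value 429.

429 pts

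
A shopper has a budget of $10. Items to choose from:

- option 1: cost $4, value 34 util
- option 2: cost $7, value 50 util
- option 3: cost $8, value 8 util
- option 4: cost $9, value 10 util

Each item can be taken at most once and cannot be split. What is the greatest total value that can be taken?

Check high-value combinations within $10:
- option 2: cost 7, value 50
- option 1: cost 4, value 34
- option 4: cost 9, value 10
- option 3: cost 8, value 8
Best: 50 util.

50 util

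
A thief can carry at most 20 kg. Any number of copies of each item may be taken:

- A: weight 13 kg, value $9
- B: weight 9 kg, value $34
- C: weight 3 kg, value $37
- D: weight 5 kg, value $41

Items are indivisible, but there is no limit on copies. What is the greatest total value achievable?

$226

Best value-per-unit is C at 37/3; filling with it alone gives 6×37 = 222.
Optimal mix: 5×C + 1×D → weight 20, value 226.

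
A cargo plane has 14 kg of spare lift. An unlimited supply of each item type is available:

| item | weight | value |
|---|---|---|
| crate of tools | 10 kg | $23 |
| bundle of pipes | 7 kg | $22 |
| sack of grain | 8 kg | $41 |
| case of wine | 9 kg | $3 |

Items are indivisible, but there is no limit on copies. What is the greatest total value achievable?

$44

Best value-per-unit is sack of grain at 41/8; filling with it alone gives 1×41 = 41.
Optimal mix: 2×bundle of pipes → weight 14, value 44.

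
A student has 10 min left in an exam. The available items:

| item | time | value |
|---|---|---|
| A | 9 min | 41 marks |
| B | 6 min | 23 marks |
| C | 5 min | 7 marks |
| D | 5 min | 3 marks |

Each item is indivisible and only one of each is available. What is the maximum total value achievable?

41 marks

Check high-value combinations within 10 min:
- A: time 9, value 41
- B: time 6, value 23
- C+D: time 5+5=10, value 7+3=10
- C: time 5, value 7
Best: 41 marks.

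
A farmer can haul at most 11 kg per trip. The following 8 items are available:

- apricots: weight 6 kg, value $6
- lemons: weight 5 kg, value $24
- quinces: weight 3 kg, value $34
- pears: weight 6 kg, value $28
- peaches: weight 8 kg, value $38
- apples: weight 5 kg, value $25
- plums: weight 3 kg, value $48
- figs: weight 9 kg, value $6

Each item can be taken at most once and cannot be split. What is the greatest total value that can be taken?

$107

Check high-value combinations within 11 kg:
- quinces+apples+plums: weight 3+5+3=11, value 34+25+48=107
- lemons+quinces+plums: weight 5+3+3=11, value 24+34+48=106
- peaches+plums: weight 8+3=11, value 38+48=86
- quinces+plums: weight 3+3=6, value 34+48=82
Best: $107.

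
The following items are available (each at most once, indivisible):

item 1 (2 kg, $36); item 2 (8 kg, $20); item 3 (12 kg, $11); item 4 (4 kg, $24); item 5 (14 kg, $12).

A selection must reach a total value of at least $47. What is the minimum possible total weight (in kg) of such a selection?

6

Subsets with value ≥ 47, sorted by total weight:
- item 1+item 4: weight 6, value 60
- item 1+item 2: weight 10, value 56
- item 1+item 2+item 4: weight 14, value 80
Minimum weight: 6 kg.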